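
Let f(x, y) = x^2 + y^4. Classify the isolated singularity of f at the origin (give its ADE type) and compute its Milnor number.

The Hessian of f at 0 has rank 1. Corank 1: A-series; mu = 3 gives A_3.

Type A3, Milnor number mu = 3.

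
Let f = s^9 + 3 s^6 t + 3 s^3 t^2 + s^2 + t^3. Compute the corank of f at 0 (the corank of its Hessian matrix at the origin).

1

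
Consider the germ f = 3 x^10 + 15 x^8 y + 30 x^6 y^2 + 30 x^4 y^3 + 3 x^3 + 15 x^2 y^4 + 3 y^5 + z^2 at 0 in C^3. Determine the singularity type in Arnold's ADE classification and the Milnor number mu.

Type E8, Milnor number mu = 8.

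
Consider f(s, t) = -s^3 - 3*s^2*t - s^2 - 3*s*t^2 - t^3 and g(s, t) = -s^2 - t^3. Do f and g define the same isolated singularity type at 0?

Yes.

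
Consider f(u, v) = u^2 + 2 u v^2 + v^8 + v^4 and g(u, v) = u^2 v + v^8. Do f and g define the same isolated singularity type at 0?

No.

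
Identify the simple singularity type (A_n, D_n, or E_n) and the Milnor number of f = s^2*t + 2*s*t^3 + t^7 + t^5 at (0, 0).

The Hessian of f at 0 has rank 0. Corank 2; j^3 = s^2*t has shape L^2 M (L != M), so D-series; mu = 8 gives D_8.

Type D_{8}, Milnor number mu = 8.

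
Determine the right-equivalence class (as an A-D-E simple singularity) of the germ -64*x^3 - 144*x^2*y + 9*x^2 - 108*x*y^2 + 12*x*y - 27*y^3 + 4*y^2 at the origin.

A_2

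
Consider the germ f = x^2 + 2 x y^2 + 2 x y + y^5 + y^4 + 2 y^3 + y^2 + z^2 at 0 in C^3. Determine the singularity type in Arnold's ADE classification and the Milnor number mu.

The Hessian of f at 0 has rank 2. Corank 1: A-series; mu = 4 gives A_4.

Type A_{4}, Milnor number mu = 4.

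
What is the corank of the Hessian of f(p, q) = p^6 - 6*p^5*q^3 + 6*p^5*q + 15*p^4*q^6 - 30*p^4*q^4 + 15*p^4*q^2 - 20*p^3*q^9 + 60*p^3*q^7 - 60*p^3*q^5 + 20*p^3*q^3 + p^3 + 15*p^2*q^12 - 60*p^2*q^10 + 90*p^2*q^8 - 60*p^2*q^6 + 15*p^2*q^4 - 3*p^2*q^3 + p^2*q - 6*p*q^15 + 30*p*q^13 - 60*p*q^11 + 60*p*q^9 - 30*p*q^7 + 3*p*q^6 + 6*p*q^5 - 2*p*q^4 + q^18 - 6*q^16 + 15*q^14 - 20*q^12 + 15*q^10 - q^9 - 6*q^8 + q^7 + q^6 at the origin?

Hessian at 0 has rank 0.

2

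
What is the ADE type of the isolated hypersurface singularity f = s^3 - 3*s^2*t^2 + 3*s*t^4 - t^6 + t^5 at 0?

E8

The Hessian of f at 0 is [[0, 0], [0, 0]] with rank 0, so corank 2. A Groebner basis of the Jacobian ideal J(f) in C{s,t} is {t^4, s^3, -s^2/2 + s*t^2}; counting standard monomials gives mu = 8. Corank 2; j^3 = s^3 is a perfect cube, so E-series; the 5-jet and mu = 8 give E_8.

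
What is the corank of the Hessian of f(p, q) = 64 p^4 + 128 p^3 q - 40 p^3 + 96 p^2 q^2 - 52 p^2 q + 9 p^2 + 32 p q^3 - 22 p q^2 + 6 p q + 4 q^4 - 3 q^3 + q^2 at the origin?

The Hessian at 0 is [[18, 6], [6, 2]] of rank 1; hence corank 1.

1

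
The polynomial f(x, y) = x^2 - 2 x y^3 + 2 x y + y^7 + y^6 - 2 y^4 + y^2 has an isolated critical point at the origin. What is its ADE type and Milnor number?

The Hessian of f at 0 has rank 1. Corank 1: A-series; mu = 6 gives A_6.

Type A_6, Milnor number mu = 6.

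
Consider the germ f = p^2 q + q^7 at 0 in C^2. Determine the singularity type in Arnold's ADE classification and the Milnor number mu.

Type D_{8}, Milnor number mu = 8.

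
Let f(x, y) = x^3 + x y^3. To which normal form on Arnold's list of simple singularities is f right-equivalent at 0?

The Hessian of f at 0 has rank 0. Corank 2; j^3 = x^3 is a perfect cube, so E-series; the 4-jet and mu = 7 give E_7.

E_7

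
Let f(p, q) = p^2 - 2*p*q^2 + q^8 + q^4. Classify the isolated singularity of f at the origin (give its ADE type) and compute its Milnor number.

Type A_{7}, Milnor number mu = 7.

The Hessian of f at 0 has rank 1. Corank 1: A-series; mu = 7 gives A_7.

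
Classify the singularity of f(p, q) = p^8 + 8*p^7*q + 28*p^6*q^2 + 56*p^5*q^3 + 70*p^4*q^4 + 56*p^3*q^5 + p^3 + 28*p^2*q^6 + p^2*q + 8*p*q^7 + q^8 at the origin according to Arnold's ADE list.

The Hessian of f at 0 has rank 0. Corank 2; j^3 = p^2*(p + q) has shape L^2 M (L != M), so D-series; mu = 9 gives D_9.

D_9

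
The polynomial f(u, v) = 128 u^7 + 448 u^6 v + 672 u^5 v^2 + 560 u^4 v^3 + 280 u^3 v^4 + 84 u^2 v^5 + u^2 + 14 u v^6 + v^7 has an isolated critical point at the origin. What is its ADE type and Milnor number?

Type A_{6}, Milnor number mu = 6.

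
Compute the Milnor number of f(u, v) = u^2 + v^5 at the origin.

The Hessian of f at 0 has rank 1. Corank 1: A-series; mu = 4 gives A_4.

4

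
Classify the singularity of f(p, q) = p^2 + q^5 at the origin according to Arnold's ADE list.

The Hessian of f at 0 has rank 1. Corank 1: A-series; mu = 4 gives A_4.

A_{4}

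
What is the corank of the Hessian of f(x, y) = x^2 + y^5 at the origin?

1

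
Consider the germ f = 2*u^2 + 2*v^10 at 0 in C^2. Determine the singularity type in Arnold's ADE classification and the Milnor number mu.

Type A_9, Milnor number mu = 9.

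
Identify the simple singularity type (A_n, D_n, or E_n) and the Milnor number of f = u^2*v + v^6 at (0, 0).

The Hessian of f at 0 is [[0, 0], [0, 0]] with rank 0, so corank 2. A Groebner basis of the Jacobian ideal J(f) in C{u,v} is {u^2/6 + v^5, u^3, u*v}; counting standard monomials gives mu = 7. Corank 2; j^3 = u^2*v has shape L^2 M (L != M), so D-series; mu = 7 gives D_7.

Type D_7, Milnor number mu = 7.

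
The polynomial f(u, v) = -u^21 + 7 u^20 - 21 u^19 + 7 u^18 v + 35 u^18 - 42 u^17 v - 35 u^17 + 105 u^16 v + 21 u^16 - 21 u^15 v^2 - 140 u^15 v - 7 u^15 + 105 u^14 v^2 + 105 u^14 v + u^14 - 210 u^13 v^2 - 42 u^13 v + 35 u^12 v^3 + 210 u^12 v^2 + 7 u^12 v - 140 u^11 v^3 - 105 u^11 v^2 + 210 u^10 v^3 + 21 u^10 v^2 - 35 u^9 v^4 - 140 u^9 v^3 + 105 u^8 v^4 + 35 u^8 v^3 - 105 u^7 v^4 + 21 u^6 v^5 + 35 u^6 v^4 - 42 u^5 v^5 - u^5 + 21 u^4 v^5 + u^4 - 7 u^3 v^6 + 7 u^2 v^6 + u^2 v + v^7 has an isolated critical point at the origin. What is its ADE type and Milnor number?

The Hessian of f at 0 has rank 0. Corank 2; j^3 = u^2*v has shape L^2 M (L != M), so D-series; mu = 8 gives D_8.

Type D8, Milnor number mu = 8.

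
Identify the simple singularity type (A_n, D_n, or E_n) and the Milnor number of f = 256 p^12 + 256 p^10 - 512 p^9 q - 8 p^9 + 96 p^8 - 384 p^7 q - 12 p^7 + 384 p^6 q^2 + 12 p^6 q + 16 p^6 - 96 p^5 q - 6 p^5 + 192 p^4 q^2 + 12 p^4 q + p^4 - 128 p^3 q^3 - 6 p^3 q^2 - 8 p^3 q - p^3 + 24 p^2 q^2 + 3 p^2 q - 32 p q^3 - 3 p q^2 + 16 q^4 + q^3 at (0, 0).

Type E_{6}, Milnor number mu = 6.

The Hessian of f at 0 has rank 0. Corank 2; j^3 = -(p - q)^3 is a perfect cube, so E-series; the 4-jet and mu = 6 give E_6.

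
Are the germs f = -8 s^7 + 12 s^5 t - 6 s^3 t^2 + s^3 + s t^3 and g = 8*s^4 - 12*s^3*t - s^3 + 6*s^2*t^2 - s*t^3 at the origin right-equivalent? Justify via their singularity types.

Yes.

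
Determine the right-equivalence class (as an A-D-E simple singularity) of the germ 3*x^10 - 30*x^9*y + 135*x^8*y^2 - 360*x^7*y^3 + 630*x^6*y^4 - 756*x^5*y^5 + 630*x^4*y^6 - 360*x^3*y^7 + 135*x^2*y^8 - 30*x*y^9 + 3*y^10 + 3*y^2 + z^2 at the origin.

A_{9}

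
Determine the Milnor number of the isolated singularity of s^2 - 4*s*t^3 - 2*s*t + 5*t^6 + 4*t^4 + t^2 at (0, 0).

The Hessian of f at 0 has rank 1. Corank 1: A-series; mu = 5 gives A_5.

5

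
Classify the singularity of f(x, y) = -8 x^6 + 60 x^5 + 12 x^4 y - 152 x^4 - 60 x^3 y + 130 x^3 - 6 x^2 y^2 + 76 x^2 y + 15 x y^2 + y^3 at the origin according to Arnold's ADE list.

D4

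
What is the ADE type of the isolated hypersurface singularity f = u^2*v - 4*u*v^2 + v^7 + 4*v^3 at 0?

D_{8}

The Hessian of f at 0 is [[0, 0], [0, 0]] with rank 0, so corank 2. A Groebner basis of the Jacobian ideal J(f) in C{u,v} is {u^2/7 + v^6 - 4*v^2/7, u^3 - 8*v^3, u*v - 2*v^2}; counting standard monomials gives mu = 8. Corank 2; j^3 = v*(u - 2*v)^2 has shape L^2 M (L != M), so D-series; mu = 8 gives D_8.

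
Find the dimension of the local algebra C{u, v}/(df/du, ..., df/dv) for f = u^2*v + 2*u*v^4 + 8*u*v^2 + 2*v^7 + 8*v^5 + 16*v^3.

The Hessian of f at 0 is [[0, 0], [0, 0]] with rank 0, so corank 2. A Groebner basis of the Jacobian ideal J(f) in C{u,v} is {-u^2/6 + u*v^3 - 16*u*v/3 - 56*v^2/3, u*v + v^4 + 4*v^2, u^3 - 48*u*v^2 - 128*v^3, u^2*v + 8*u*v^2 + 16*v^3}; counting standard monomials gives mu = 8. Corank 2; j^3 = v*(u + 4*v)^2 has shape L^2 M (L != M), so D-series; mu = 8 gives D_8.

8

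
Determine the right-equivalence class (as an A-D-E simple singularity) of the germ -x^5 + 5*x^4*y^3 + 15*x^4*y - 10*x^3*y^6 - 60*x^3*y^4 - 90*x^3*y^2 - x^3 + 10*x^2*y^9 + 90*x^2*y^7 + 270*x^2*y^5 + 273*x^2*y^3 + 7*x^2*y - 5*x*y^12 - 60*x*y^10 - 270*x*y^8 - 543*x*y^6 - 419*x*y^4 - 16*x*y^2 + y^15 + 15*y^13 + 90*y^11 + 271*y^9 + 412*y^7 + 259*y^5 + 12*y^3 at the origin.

D_6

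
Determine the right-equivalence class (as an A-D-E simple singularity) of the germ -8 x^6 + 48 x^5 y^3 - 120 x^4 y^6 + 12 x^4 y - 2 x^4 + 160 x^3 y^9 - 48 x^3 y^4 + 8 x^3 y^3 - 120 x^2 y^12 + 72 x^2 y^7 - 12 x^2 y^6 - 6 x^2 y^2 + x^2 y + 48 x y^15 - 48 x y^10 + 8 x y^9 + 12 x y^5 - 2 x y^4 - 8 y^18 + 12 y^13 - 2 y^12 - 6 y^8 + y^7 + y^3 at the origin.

The Hessian of f at 0 has rank 0. Corank 2; j^3 = y*(x^2 + y^2) splits into three distinct lines over C (the quadratic factor has nonzero discriminant), so D_4.

D_4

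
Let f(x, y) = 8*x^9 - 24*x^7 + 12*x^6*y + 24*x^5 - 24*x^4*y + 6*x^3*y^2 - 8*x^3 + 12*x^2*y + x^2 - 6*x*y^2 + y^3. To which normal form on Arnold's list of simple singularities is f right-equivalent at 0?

A2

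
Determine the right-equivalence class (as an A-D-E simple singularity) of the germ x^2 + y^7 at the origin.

A6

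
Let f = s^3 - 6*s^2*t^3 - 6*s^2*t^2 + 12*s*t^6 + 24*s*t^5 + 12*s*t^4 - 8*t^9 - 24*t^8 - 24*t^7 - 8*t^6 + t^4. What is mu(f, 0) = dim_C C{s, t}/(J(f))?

6

The Hessian of f at 0 has rank 0. Corank 2; j^3 = s^3 is a perfect cube, so E-series; the 4-jet and mu = 6 give E_6.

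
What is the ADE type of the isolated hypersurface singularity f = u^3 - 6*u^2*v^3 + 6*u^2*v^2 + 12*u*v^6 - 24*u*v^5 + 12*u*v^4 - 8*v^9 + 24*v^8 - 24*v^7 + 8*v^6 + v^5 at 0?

The Hessian of f at 0 has rank 0. Corank 2; j^3 = u^3 is a perfect cube, so E-series; the 5-jet and mu = 8 give E_8.

E8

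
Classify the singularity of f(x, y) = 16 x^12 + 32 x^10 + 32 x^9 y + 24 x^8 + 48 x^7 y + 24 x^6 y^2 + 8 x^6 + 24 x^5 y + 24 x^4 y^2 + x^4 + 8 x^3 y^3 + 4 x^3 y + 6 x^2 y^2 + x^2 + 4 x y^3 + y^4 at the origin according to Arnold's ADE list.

The Hessian of f at 0 is [[2, 0], [0, 0]] with rank 1, so corank 1. A Groebner basis of the Jacobian ideal J(f) in C{x,y} is {y^3, x}; counting standard monomials gives mu = 3. Corank 1: A-series; mu = 3 gives A_3.

A_{3}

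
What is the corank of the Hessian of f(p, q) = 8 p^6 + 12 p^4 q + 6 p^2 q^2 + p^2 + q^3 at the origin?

1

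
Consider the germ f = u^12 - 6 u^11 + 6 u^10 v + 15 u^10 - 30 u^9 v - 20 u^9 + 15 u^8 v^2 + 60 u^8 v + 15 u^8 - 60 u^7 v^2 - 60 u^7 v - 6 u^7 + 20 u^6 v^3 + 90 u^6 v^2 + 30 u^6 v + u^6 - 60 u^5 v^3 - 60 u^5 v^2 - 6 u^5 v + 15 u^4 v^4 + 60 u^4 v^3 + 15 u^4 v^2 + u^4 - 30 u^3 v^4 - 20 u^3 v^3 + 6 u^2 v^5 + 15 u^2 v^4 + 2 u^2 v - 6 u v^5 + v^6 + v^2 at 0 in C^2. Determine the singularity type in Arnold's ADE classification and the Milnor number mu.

Type A_5, Milnor number mu = 5.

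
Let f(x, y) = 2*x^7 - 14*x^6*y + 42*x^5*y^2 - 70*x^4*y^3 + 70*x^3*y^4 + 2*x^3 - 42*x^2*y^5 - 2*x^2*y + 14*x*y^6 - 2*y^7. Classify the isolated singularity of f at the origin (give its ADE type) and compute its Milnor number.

The Hessian of f at 0 is [[0, 0], [0, 0]] with rank 0, so corank 2. A Groebner basis of the Jacobian ideal J(f) in C{x,y} is {x*y/7 + y^6, x*y^2, x^2 - x*y}; counting standard monomials gives mu = 8. Corank 2; j^3 = 2*x^2*(x - y) has shape L^2 M (L != M), so D-series; mu = 8 gives D_8.

Type D8, Milnor number mu = 8.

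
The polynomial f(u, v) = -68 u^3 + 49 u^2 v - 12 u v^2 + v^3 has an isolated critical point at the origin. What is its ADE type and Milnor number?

The Hessian of f at 0 is [[0, 0], [0, 0]] with rank 0, so corank 2. A Groebner basis of the Jacobian ideal J(f) in C{u,v} is {v^3, u^2 - 3*v^2/47, u*v - 12*v^2/47}; counting standard monomials gives mu = 4. Corank 2; j^3 = -(4*u - v)*(17*u^2 - 8*u*v + v^2) splits into three distinct lines over C (the quadratic factor has nonzero discriminant), so D_4.

Type D4, Milnor number mu = 4.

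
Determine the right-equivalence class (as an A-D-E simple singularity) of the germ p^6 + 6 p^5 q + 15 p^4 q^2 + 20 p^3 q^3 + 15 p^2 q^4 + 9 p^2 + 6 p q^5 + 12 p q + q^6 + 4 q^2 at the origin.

A_5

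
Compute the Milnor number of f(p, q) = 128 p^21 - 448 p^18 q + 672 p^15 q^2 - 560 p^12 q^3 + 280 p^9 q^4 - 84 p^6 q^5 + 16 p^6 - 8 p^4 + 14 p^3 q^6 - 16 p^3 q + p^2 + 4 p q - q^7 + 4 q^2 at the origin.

The Hessian of f at 0 has rank 1. Corank 1: A-series; mu = 6 gives A_6.

6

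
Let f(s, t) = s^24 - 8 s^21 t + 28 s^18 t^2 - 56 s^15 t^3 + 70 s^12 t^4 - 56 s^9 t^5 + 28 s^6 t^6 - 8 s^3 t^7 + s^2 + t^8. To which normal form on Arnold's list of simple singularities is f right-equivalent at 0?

A7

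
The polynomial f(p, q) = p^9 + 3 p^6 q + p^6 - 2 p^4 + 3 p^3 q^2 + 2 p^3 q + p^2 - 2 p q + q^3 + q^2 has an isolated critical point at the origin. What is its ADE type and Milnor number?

Type A_{2}, Milnor number mu = 2.

The Hessian of f at 0 has rank 1. Corank 1: A-series; mu = 2 gives A_2.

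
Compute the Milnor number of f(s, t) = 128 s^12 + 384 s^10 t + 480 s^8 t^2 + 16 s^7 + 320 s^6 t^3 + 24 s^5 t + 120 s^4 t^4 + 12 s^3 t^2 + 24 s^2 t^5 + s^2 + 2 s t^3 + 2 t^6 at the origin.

5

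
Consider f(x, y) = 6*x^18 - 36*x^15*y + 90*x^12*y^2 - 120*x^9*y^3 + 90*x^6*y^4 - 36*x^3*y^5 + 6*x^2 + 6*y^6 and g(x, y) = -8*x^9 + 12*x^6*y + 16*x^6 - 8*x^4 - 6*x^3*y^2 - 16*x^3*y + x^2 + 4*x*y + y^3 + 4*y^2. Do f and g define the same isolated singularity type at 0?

No.

The Hessian of f at 0 is [[12, 0], [0, 0]] with rank 1, so corank 1. A Groebner basis of the Jacobian ideal J(f) in C{x,y} is {y^5, x}; counting standard monomials gives mu = 5. Corank 1: A-series; mu = 5 gives A_5. The Hessian of g at 0 is [[2, 4], [4, 8]] with rank 1, so corank 1. A Groebner basis of the Jacobian ideal J(g) in C{x,y} is {y^2, x + 2*y}; counting standard monomials gives mu = 2. Corank 1: A-series; mu = 2 gives A_2. f is A_5 but g is A_2, hence not right-equivalent.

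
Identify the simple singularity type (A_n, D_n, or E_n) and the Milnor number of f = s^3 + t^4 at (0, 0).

Type E_6, Milnor number mu = 6.

The Hessian of f at 0 has rank 0. Corank 2; j^3 = s^3 is a perfect cube, so E-series; the 4-jet and mu = 6 give E_6.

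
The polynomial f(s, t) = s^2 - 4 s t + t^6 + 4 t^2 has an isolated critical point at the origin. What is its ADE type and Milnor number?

The Hessian of f at 0 is [[2, -4], [-4, 8]] with rank 1, so corank 1. A Groebner basis of the Jacobian ideal J(f) in C{s,t} is {t^5, s - 2*t}; counting standard monomials gives mu = 5. Corank 1: A-series; mu = 5 gives A_5.

Type A_5, Milnor number mu = 5.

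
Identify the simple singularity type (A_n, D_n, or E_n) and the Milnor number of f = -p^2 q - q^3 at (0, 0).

Type D_4, Milnor number mu = 4.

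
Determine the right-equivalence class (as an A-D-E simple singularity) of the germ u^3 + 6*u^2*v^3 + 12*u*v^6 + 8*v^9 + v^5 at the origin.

E8

The Hessian of f at 0 is [[0, 0], [0, 0]] with rank 0, so corank 2. A Groebner basis of the Jacobian ideal J(f) in C{u,v} is {u^2/4 + u*v^3, v^4, u^3, u^2*v}; counting standard monomials gives mu = 8. Corank 2; j^3 = u^3 is a perfect cube, so E-series; the 5-jet and mu = 8 give E_8.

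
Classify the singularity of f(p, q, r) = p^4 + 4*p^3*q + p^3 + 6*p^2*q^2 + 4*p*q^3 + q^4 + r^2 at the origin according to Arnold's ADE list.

E6

The Hessian of f at 0 has rank 1. Corank 2; j^3 = p^3 is a perfect cube, so E-series; the 4-jet and mu = 6 give E_6.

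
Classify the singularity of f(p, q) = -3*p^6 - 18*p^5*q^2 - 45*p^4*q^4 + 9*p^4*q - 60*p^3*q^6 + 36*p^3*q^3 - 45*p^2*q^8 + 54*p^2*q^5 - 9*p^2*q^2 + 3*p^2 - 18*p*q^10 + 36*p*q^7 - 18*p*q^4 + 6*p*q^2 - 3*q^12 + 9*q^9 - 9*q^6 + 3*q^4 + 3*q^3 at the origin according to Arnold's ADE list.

A_{2}

The Hessian of f at 0 has rank 1. Corank 1: A-series; mu = 2 gives A_2.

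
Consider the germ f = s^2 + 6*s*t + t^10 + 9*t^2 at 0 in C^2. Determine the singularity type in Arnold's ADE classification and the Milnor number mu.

Type A9, Milnor number mu = 9.

The Hessian of f at 0 is [[2, 6], [6, 18]] with rank 1, so corank 1. A Groebner basis of the Jacobian ideal J(f) in C{s,t} is {t^9, s + 3*t}; counting standard monomials gives mu = 9. Corank 1: A-series; mu = 9 gives A_9.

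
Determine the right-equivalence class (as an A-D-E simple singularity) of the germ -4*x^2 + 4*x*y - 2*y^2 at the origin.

The Hessian of f at 0 is [[-8, 4], [4, -4]] with rank 2, so corank 0. A Groebner basis of the Jacobian ideal J(f) in C{x,y} is {x, y}; counting standard monomials gives mu = 1. Corank 0: nondegenerate Morse point, so A_1.

A1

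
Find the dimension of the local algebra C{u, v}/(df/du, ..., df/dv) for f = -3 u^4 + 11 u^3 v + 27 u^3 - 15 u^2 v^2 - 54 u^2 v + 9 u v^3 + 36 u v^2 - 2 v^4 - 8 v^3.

7

The Hessian of f at 0 has rank 0. Corank 2; j^3 = (3*u - 2*v)^3 is a perfect cube, so E-series; the 4-jet and mu = 7 give E_7.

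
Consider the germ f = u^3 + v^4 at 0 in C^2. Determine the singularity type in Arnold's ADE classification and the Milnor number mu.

Type E6, Milnor number mu = 6.

The Hessian of f at 0 is [[0, 0], [0, 0]] with rank 0, so corank 2. A Groebner basis of the Jacobian ideal J(f) in C{u,v} is {v^3, u^2}; counting standard monomials gives mu = 6. Corank 2; j^3 = u^3 is a perfect cube, so E-series; the 4-jet and mu = 6 give E_6.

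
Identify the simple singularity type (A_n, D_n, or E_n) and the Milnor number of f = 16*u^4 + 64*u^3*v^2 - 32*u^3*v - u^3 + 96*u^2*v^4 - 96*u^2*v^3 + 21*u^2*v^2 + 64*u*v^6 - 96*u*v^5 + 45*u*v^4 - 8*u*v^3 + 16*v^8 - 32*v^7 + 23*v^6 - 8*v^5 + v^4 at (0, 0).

Type E_6, Milnor number mu = 6.

The Hessian of f at 0 has rank 0. Corank 2; j^3 = -u^3 is a perfect cube, so E-series; the 4-jet and mu = 6 give E_6.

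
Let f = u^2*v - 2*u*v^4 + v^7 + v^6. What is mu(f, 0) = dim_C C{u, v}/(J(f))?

The Hessian of f at 0 is [[0, 0], [0, 0]] with rank 0, so corank 2. A Groebner basis of the Jacobian ideal J(f) in C{u,v} is {-u*v + v^4, u^3, u^2*v, u^2/6 + u*v^2}; counting standard monomials gives mu = 7. Corank 2; j^3 = u^2*v has shape L^2 M (L != M), so D-series; mu = 7 gives D_7.

7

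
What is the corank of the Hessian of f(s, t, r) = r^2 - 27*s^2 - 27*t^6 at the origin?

1

Hessian at 0 has rank 2.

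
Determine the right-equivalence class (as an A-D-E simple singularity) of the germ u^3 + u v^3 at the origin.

E_7

The Hessian of f at 0 is [[0, 0], [0, 0]] with rank 0, so corank 2. A Groebner basis of the Jacobian ideal J(f) in C{u,v} is {u^3, u*v^2, 3*u^2 + v^3}; counting standard monomials gives mu = 7. Corank 2; j^3 = u^3 is a perfect cube, so E-series; the 4-jet and mu = 7 give E_7.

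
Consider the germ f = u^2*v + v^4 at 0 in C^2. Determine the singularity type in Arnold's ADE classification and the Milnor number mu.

The Hessian of f at 0 has rank 0. Corank 2; j^3 = u^2*v has shape L^2 M (L != M), so D-series; mu = 5 gives D_5.

Type D_5, Milnor number mu = 5.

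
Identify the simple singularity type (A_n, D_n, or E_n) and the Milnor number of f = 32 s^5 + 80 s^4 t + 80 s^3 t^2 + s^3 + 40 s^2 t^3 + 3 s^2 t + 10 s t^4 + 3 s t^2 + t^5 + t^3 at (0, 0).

The Hessian of f at 0 is [[0, 0], [0, 0]] with rank 0, so corank 2. A Groebner basis of the Jacobian ideal J(f) in C{s,t} is {t^5, s*t^3 + 7*t^4/8, s^2 + 2*s*t + t^2}; counting standard monomials gives mu = 8. Corank 2; j^3 = (s + t)^3 is a perfect cube, so E-series; the 5-jet and mu = 8 give E_8.

Type E_{8}, Milnor number mu = 8.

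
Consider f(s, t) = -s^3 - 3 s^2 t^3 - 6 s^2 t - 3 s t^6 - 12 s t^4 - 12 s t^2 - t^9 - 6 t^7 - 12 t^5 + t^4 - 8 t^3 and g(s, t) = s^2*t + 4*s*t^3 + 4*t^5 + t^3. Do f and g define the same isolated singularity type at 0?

The Hessian of f at 0 has rank 0. Corank 2; j^3 = -(s + 2*t)^3 is a perfect cube, so E-series; the 4-jet and mu = 6 give E_6. The Hessian of g at 0 has rank 0. Corank 2; j^3 = t*(s^2 + t^2) splits into three distinct lines over C (the quadratic factor has nonzero discriminant), so D_4. f is E_6 but g is D_4, hence not right-equivalent.

No.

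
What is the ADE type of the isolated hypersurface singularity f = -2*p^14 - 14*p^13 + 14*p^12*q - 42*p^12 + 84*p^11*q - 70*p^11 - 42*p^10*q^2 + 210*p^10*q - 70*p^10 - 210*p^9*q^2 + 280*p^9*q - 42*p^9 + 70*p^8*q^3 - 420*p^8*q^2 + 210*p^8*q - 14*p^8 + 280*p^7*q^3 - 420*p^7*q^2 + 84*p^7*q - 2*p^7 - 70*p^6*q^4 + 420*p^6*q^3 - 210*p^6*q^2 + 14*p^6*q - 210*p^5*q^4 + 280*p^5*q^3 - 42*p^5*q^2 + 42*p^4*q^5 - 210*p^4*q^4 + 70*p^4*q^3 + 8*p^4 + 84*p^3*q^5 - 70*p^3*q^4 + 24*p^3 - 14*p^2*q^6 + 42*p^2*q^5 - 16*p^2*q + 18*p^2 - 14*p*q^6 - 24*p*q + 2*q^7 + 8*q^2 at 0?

A6

The Hessian of f at 0 has rank 1. Corank 1: A-series; mu = 6 gives A_6.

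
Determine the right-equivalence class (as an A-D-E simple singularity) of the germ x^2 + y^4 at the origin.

A3

The Hessian of f at 0 has rank 1. Corank 1: A-series; mu = 3 gives A_3.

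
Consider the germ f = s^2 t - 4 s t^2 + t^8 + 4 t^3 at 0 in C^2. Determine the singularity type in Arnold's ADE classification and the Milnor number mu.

Type D_{9}, Milnor number mu = 9.

The Hessian of f at 0 has rank 0. Corank 2; j^3 = t*(s - 2*t)^2 has shape L^2 M (L != M), so D-series; mu = 9 gives D_9.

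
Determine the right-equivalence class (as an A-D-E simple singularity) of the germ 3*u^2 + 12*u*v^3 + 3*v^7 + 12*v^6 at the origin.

A_{6}

The Hessian of f at 0 has rank 1. Corank 1: A-series; mu = 6 gives A_6.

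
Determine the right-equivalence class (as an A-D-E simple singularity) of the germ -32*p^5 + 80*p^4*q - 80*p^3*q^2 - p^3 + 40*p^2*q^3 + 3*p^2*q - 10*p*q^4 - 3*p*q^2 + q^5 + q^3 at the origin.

The Hessian of f at 0 has rank 0. Corank 2; j^3 = -(p - q)^3 is a perfect cube, so E-series; the 5-jet and mu = 8 give E_8.

E_8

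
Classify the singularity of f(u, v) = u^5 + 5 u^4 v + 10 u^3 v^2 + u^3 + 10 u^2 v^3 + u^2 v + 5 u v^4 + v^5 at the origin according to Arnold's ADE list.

D_{6}

The Hessian of f at 0 has rank 0. Corank 2; j^3 = u^2*(u + v) has shape L^2 M (L != M), so D-series; mu = 6 gives D_6.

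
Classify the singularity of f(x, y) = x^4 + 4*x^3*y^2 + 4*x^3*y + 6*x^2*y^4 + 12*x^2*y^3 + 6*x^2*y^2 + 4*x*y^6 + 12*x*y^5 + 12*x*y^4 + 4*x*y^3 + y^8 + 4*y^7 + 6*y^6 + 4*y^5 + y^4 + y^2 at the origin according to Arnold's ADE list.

A3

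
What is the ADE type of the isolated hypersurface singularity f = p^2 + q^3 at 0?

The Hessian of f at 0 is [[2, 0], [0, 0]] with rank 1, so corank 1. A Groebner basis of the Jacobian ideal J(f) in C{p,q} is {q^2, p}; counting standard monomials gives mu = 2. Corank 1: A-series; mu = 2 gives A_2.

A_{2}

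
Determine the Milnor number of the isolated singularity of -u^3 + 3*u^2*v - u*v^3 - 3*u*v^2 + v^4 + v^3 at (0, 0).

7

The Hessian of f at 0 has rank 0. Corank 2; j^3 = -(u - v)^3 is a perfect cube, so E-series; the 4-jet and mu = 7 give E_7.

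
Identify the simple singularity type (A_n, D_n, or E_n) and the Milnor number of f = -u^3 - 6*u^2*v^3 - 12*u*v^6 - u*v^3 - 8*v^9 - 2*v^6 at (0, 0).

Type E_{7}, Milnor number mu = 7.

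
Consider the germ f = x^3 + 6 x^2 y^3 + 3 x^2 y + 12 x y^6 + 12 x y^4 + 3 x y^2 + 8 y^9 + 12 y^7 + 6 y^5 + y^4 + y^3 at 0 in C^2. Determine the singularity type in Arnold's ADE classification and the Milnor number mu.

Type E_{6}, Milnor number mu = 6.

The Hessian of f at 0 is [[0, 0], [0, 0]] with rank 0, so corank 2. A Groebner basis of the Jacobian ideal J(f) in C{x,y} is {y^3, x^2 + 2*x*y + y^2}; counting standard monomials gives mu = 6. Corank 2; j^3 = (x + y)^3 is a perfect cube, so E-series; the 4-jet and mu = 6 give E_6.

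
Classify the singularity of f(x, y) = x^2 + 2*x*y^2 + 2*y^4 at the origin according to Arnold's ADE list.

A3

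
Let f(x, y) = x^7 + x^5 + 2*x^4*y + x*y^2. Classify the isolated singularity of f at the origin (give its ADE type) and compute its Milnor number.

Type D_6, Milnor number mu = 6.

The Hessian of f at 0 has rank 0. Corank 2; j^3 = x*y^2 has shape L^2 M (L != M), so D-series; mu = 6 gives D_6.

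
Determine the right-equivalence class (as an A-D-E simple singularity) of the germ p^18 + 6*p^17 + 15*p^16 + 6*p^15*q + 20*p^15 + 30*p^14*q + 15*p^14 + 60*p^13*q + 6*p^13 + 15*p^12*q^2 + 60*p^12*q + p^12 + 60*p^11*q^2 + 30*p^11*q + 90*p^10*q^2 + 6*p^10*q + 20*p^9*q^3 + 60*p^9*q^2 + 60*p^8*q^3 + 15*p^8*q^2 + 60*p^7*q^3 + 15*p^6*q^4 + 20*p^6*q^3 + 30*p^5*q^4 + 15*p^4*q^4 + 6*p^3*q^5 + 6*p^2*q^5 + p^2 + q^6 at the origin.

A5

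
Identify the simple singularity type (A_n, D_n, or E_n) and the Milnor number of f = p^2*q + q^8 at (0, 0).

Type D_9, Milnor number mu = 9.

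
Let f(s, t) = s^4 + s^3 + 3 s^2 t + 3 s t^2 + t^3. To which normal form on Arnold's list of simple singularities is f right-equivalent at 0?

E6

The Hessian of f at 0 has rank 0. Corank 2; j^3 = (s + t)^3 is a perfect cube, so E-series; the 4-jet and mu = 6 give E_6.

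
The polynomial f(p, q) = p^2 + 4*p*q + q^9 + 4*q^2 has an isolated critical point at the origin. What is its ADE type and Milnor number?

Type A_{8}, Milnor number mu = 8.

The Hessian of f at 0 is [[2, 4], [4, 8]] with rank 1, so corank 1. A Groebner basis of the Jacobian ideal J(f) in C{p,q} is {q^8, p + 2*q}; counting standard monomials gives mu = 8. Corank 1: A-series; mu = 8 gives A_8.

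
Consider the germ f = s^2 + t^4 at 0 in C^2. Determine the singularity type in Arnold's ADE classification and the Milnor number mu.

Type A_3, Milnor number mu = 3.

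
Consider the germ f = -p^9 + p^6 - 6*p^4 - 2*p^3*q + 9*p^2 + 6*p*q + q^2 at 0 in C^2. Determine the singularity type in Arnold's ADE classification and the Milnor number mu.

Type A8, Milnor number mu = 8.

The Hessian of f at 0 has rank 1. Corank 1: A-series; mu = 8 gives A_8.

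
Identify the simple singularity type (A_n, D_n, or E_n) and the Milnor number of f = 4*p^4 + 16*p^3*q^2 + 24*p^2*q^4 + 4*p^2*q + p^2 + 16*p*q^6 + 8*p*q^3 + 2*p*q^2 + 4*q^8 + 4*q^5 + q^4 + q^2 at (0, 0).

Type A_1, Milnor number mu = 1.

The Hessian of f at 0 has rank 2. Corank 0: nondegenerate Morse point, so A_1.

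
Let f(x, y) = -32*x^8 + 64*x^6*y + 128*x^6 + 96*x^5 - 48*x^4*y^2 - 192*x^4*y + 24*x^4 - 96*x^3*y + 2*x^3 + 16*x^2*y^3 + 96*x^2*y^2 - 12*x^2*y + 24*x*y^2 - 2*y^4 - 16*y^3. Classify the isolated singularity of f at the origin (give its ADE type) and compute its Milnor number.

The Hessian of f at 0 is [[0, 0], [0, 0]] with rank 0, so corank 2. A Groebner basis of the Jacobian ideal J(f) in C{x,y} is {x^3 + 3*x^2/8 - 3*x*y/2 + 3*y^2/2, x^2*y + x^2/8 - x*y/2 + y^2/2, x^2/32 + x*y^2 - x*y/8 + y^2/8, y^3}; counting standard monomials gives mu = 6. Corank 2; j^3 = 2*(x - 2*y)^3 is a perfect cube, so E-series; the 4-jet and mu = 6 give E_6.

Type E_6, Milnor number mu = 6.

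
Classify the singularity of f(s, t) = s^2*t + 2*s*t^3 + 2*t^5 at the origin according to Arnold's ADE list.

The Hessian of f at 0 is [[0, 0], [0, 0]] with rank 0, so corank 2. A Groebner basis of the Jacobian ideal J(f) in C{s,t} is {s^3, s^2*t, -s^2/4 + s*t^2, s*t + t^3}; counting standard monomials gives mu = 6. Corank 2; j^3 = s^2*t has shape L^2 M (L != M), so D-series; mu = 6 gives D_6.

D_{6}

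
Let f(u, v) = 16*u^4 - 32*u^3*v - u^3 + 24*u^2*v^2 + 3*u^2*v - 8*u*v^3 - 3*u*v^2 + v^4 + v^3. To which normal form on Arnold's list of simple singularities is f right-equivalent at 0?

The Hessian of f at 0 has rank 0. Corank 2; j^3 = -(u - v)^3 is a perfect cube, so E-series; the 4-jet and mu = 6 give E_6.

E_{6}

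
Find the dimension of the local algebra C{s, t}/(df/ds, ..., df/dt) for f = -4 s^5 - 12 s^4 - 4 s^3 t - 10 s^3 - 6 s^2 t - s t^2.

The Hessian of f at 0 has rank 0. Corank 2; j^3 = -s*(10*s^2 + 6*s*t + t^2) splits into three distinct lines over C (the quadratic factor has nonzero discriminant), so D_4.

4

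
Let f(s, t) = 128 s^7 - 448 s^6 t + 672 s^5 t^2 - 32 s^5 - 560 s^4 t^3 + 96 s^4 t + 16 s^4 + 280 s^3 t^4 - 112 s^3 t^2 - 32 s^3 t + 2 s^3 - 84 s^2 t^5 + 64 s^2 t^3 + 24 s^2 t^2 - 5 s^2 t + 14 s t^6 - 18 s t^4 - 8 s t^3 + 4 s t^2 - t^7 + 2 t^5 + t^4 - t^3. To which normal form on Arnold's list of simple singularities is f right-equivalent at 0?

D_{5}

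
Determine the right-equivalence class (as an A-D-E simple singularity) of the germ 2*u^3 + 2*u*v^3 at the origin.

The Hessian of f at 0 has rank 0. Corank 2; j^3 = 2*u^3 is a perfect cube, so E-series; the 4-jet and mu = 7 give E_7.

E_7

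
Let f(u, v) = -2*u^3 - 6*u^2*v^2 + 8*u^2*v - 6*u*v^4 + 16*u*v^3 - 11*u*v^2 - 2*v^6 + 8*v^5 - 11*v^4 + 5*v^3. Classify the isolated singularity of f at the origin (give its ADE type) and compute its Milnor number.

Type D_4, Milnor number mu = 4.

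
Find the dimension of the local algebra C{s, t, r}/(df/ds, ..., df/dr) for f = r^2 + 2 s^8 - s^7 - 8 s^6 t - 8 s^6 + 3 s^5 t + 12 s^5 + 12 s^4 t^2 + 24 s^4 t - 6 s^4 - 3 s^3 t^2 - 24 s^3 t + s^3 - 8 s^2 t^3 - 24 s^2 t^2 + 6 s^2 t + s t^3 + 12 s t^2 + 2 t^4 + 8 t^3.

7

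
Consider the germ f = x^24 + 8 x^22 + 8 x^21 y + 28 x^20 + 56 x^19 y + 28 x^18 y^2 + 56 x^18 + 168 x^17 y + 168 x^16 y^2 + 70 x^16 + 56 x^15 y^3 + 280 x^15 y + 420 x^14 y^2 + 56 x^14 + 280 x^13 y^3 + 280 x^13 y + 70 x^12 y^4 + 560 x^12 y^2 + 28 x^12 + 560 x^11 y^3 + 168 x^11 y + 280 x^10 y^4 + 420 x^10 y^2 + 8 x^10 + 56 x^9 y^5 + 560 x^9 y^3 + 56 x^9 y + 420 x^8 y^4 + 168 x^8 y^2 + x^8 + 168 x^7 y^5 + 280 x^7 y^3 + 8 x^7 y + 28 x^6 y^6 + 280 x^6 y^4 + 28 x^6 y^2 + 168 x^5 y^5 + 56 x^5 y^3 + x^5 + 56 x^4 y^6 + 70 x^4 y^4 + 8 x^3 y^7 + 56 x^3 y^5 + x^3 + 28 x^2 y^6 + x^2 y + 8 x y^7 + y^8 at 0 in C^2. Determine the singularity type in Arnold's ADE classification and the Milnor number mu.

Type D9, Milnor number mu = 9.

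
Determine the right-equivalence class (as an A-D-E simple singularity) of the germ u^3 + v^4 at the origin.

E_6

The Hessian of f at 0 has rank 0. Corank 2; j^3 = u^3 is a perfect cube, so E-series; the 4-jet and mu = 6 give E_6.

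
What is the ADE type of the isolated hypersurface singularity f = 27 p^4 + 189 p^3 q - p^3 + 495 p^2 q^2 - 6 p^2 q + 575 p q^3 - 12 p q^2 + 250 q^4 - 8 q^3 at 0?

The Hessian of f at 0 is [[0, 0], [0, 0]] with rank 0, so corank 2. A Groebner basis of the Jacobian ideal J(f) in C{p,q} is {p^2/3 + 4*p*q/3 + q^4 + q^3/9 + 4*q^2/3, p^3 - 22*p^2/3 - 88*p*q/3 + 50*q^3/9 - 88*q^2/3, p^2*q + 23*p^2/9 + 92*p*q/9 - 85*q^3/27 + 92*q^2/9, -2*p^2/3 + p*q^2 - 8*p*q/3 + 16*q^3/9 - 8*q^2/3}; counting standard monomials gives mu = 7. Corank 2; j^3 = -(p + 2*q)^3 is a perfect cube, so E-series; the 4-jet and mu = 7 give E_7.

E7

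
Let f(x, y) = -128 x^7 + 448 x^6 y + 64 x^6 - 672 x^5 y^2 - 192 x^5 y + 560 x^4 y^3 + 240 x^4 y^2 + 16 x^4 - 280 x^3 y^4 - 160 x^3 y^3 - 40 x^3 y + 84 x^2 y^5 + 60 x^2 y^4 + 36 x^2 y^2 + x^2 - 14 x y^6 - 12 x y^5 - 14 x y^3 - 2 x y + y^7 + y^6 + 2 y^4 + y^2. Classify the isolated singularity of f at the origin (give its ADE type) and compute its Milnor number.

Type A6, Milnor number mu = 6.

The Hessian of f at 0 is [[2, -2], [-2, 2]] with rank 1, so corank 1. A Groebner basis of the Jacobian ideal J(f) in C{x,y} is {x*y + y^4 - y^2, x*y^2 + x/6 - 5*y^3/6 - y/6, x^2 - 2*x*y + y^2}; counting standard monomials gives mu = 6. Corank 1: A-series; mu = 6 gives A_6.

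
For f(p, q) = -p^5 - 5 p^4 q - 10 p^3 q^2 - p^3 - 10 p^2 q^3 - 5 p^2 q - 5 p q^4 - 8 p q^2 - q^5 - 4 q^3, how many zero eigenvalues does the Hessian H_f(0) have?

The Hessian at 0 is [[0, 0], [0, 0]] of rank 0; hence corank 2.

2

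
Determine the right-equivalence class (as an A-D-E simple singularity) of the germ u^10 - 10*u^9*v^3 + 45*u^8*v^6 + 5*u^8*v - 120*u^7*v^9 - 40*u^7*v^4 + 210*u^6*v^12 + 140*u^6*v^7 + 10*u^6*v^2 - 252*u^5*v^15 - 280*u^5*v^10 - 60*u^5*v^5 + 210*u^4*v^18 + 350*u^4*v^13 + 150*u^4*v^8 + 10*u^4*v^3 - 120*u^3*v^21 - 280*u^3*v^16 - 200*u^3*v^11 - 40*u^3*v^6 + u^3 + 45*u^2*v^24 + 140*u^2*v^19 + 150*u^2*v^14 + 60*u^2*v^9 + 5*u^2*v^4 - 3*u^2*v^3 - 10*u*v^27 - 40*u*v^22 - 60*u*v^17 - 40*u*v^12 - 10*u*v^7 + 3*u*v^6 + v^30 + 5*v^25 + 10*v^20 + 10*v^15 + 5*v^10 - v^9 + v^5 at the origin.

The Hessian of f at 0 has rank 0. Corank 2; j^3 = u^3 is a perfect cube, so E-series; the 5-jet and mu = 8 give E_8.

E_{8}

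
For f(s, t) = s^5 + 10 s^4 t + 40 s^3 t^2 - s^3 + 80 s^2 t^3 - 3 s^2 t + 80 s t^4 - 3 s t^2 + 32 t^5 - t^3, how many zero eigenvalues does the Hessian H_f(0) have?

2

Hessian at 0 has rank 0.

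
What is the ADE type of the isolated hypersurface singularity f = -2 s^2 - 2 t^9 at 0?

A_{8}

The Hessian of f at 0 has rank 1. Corank 1: A-series; mu = 8 gives A_8.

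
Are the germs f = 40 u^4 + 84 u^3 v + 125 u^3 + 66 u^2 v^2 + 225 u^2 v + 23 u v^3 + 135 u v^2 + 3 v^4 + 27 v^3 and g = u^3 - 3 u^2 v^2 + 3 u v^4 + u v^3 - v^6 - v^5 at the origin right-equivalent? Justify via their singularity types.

Yes.

The Hessian of f at 0 has rank 0. Corank 2; j^3 = (5*u + 3*v)^3 is a perfect cube, so E-series; the 4-jet and mu = 7 give E_7. The Hessian of g at 0 has rank 0. Corank 2; j^3 = u^3 is a perfect cube, so E-series; the 4-jet and mu = 7 give E_7. Both have type E_7, hence right-equivalent.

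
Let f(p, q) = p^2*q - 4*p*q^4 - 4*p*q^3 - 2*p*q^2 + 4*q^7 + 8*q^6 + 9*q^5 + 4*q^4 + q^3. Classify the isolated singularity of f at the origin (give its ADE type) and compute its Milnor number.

The Hessian of f at 0 has rank 0. Corank 2; j^3 = q*(p - q)^2 has shape L^2 M (L != M), so D-series; mu = 6 gives D_6.

Type D_6, Milnor number mu = 6.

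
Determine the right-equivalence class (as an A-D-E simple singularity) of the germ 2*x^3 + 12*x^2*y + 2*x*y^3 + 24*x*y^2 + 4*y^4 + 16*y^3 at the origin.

E7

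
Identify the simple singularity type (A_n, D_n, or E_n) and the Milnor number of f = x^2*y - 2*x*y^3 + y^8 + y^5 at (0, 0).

Type D9, Milnor number mu = 9.

The Hessian of f at 0 has rank 0. Corank 2; j^3 = x^2*y has shape L^2 M (L != M), so D-series; mu = 9 gives D_9.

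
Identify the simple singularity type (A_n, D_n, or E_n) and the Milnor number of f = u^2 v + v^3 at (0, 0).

Type D_{4}, Milnor number mu = 4.

The Hessian of f at 0 is [[0, 0], [0, 0]] with rank 0, so corank 2. A Groebner basis of the Jacobian ideal J(f) in C{u,v} is {v^3, u^2 + 3*v^2, u*v}; counting standard monomials gives mu = 4. Corank 2; j^3 = v*(u^2 + v^2) splits into three distinct lines over C (the quadratic factor has nonzero discriminant), so D_4.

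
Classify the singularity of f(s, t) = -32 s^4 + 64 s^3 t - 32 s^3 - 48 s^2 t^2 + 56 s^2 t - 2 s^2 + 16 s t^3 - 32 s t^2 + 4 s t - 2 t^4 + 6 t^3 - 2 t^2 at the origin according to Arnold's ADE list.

The Hessian of f at 0 has rank 1. Corank 1: A-series; mu = 2 gives A_2.

A_{2}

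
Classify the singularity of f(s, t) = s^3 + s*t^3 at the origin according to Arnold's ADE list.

The Hessian of f at 0 is [[0, 0], [0, 0]] with rank 0, so corank 2. A Groebner basis of the Jacobian ideal J(f) in C{s,t} is {s^3, s*t^2, 3*s^2 + t^3}; counting standard monomials gives mu = 7. Corank 2; j^3 = s^3 is a perfect cube, so E-series; the 4-jet and mu = 7 give E_7.

E7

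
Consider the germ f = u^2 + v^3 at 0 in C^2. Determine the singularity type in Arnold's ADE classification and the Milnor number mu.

The Hessian of f at 0 has rank 1. Corank 1: A-series; mu = 2 gives A_2.

Type A_2, Milnor number mu = 2.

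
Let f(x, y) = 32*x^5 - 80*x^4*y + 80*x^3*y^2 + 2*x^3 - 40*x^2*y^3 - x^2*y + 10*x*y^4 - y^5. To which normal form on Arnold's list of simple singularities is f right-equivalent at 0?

The Hessian of f at 0 has rank 0. Corank 2; j^3 = x^2*(2*x - y) has shape L^2 M (L != M), so D-series; mu = 6 gives D_6.

D_6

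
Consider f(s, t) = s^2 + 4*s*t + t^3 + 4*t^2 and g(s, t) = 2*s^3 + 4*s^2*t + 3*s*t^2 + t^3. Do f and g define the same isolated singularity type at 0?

The Hessian of f at 0 is [[2, 4], [4, 8]] with rank 1, so corank 1. A Groebner basis of the Jacobian ideal J(f) in C{s,t} is {t^2, s + 2*t}; counting standard monomials gives mu = 2. Corank 1: A-series; mu = 2 gives A_2. The Hessian of g at 0 is [[0, 0], [0, 0]] with rank 0, so corank 2. A Groebner basis of the Jacobian ideal J(g) in C{s,t} is {t^3, s^2 - 3*t^2/2, s*t + 3*t^2/2}; counting standard monomials gives mu = 4. Corank 2; j^3 = (s + t)*(2*s^2 + 2*s*t + t^2) splits into three distinct lines over C (the quadratic factor has nonzero discriminant), so D_4. f is A_2 but g is D_4, hence not right-equivalent.

No.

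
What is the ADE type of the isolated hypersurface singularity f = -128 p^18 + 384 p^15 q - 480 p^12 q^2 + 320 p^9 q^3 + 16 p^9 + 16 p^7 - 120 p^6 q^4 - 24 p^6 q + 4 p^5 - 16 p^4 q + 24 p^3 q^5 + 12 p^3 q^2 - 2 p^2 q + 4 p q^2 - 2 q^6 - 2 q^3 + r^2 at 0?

The Hessian of f at 0 has rank 1. Corank 2; j^3 = -2*q*(p - q)^2 has shape L^2 M (L != M), so D-series; mu = 7 gives D_7.

D_{7}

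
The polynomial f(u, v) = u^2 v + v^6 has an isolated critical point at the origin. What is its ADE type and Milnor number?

Type D_7, Milnor number mu = 7.

The Hessian of f at 0 is [[0, 0], [0, 0]] with rank 0, so corank 2. A Groebner basis of the Jacobian ideal J(f) in C{u,v} is {u^2/6 + v^5, u^3, u*v}; counting standard monomials gives mu = 7. Corank 2; j^3 = u^2*v has shape L^2 M (L != M), so D-series; mu = 7 gives D_7.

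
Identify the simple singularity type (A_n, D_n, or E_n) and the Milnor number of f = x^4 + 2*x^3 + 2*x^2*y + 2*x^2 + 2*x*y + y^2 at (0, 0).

The Hessian of f at 0 has rank 2. Corank 0: nondegenerate Morse point, so A_1.

Type A_{1}, Milnor number mu = 1.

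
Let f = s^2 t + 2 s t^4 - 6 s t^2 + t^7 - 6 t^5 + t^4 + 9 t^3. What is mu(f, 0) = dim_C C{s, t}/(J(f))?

5

The Hessian of f at 0 has rank 0. Corank 2; j^3 = t*(s - 3*t)^2 has shape L^2 M (L != M), so D-series; mu = 5 gives D_5.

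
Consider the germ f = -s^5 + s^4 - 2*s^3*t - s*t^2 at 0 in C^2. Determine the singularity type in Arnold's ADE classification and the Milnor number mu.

Type D5, Milnor number mu = 5.

The Hessian of f at 0 is [[0, 0], [0, 0]] with rank 0, so corank 2. A Groebner basis of the Jacobian ideal J(f) in C{s,t} is {s^3 - t^2/4, t^3, s*t + t^2/4}; counting standard monomials gives mu = 5. Corank 2; j^3 = -s*t^2 has shape L^2 M (L != M), so D-series; mu = 5 gives D_5.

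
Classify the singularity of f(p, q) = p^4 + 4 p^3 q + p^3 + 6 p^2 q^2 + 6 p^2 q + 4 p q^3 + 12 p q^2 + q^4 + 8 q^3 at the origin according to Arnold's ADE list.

E6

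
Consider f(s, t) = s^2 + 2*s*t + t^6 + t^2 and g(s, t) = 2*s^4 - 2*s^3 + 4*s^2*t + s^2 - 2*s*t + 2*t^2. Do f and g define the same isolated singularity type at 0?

No.

The Hessian of f at 0 has rank 1. Corank 1: A-series; mu = 5 gives A_5. The Hessian of g at 0 has rank 2. Corank 0: nondegenerate Morse point, so A_1. f is A_5 but g is A_1, hence not right-equivalent.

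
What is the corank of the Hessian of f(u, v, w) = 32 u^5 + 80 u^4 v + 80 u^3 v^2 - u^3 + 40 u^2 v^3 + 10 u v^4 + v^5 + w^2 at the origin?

2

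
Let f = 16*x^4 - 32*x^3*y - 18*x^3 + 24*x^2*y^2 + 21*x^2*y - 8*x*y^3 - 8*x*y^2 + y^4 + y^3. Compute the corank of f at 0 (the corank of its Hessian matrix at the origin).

2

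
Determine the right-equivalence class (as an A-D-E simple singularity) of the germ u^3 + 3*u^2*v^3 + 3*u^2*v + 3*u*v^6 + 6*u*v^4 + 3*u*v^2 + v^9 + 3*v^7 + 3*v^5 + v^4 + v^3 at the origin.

E_6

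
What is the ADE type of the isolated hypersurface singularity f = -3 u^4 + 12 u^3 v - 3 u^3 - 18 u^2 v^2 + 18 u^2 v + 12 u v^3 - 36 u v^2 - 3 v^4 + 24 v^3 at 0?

E_6

The Hessian of f at 0 has rank 0. Corank 2; j^3 = -3*(u - 2*v)^3 is a perfect cube, so E-series; the 4-jet and mu = 6 give E_6.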